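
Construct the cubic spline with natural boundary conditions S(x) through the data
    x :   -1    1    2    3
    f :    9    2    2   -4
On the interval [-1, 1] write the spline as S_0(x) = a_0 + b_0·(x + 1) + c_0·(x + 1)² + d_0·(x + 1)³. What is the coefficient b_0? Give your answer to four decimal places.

Let σ_i = S''(x_i). Step sizes h_i = 2, 1, 1; slopes of the chords Δ_i = (y_(i+1) - y_i)/h_i = -7/2, 0, -6.
  2·σ_0 + 6·σ_1 + 1·σ_2 = 6(Δ_1 - Δ_0) = 21
  1·σ_1 + 4·σ_2 + 1·σ_3 = 6(Δ_2 - Δ_1) = -36
Natural end conditions: σ_0 = σ_3 = 0.
Forward elimination and back-substitution give σ_0 = 0, σ_1 = 120/23, σ_2 = -237/23, σ_3 = 0.
On [-1, 1], with S_0(x) = a_0 + b_0·(x + 1) + c_0·(x + 1)² + d_0·(x + 1)³: c_0 = σ_0/2 = 0, d_0 = (σ_1 - σ_0)/(6h_0) = 10/23, b_0 = Δ_0 - h_0(2σ_0 + σ_1)/6 = -241/46.

-5.2391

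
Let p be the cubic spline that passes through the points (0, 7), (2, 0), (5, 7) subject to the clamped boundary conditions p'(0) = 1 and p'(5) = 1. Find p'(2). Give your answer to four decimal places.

-2.2500

Put m_i = p'' at the i-th knot. Here h = (2, 3) and Δ = (-7/2, 7/3), so the interior equations h_(i-1)·m_(i-1) + 2(h_(i-1)+h_i)·m_i + h_i·m_(i+1) = 6(Δ_i − Δ_(i-1)) read
  2·m_0 + 10·m_1 + 3·m_2 = 6(Δ_1 - Δ_0) = 35
Clamped end conditions give two more equations: 2h_0·m_0 + h_0·m_1 = 6(Δ_0 - p'(0)) = -27 and h_1·m_1 + 2h_1·m_2 = 6(p'(5) - Δ_1) = -8.
Solving the tridiagonal system: m_0 = -41/4, m_1 = 7, m_2 = -29/6.
On [2, 5], p'(x) = b_1 + 2c_1·(x - 2) + 3d_1·(x - 2)² with b_1 = Δ_1 - h_1(2m_1 + m_2)/6 = -9/4, c_1 = m_1/2 = 7/2, d_1 = (m_2 - m_1)/(6h_1) = -71/108. So p'(2) = -9/4.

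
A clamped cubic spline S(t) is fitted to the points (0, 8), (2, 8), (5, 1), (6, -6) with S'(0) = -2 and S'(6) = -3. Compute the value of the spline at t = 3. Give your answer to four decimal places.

8.2308

Put σ_i = S'' at the i-th knot. Here h = (2, 3, 1) and Δ = (0, -7/3, -7), so the interior equations h_(i-1)·σ_(i-1) + 2(h_(i-1)+h_i)·σ_i + h_i·σ_(i+1) = 6(Δ_i − Δ_(i-1)) read
  2·σ_0 + 10·σ_1 + 3·σ_2 = 6(Δ_1 - Δ_0) = -14
  3·σ_1 + 8·σ_2 + 1·σ_3 = 6(Δ_2 - Δ_1) = -28
Clamped end conditions give two more equations: 2h_0·σ_0 + h_0·σ_1 = 6(Δ_0 - S'(0)) = 12 and h_2·σ_2 + 2h_2·σ_3 = 6(S'(6) - Δ_2) = 24.
Hence σ_0 = 127/39, σ_1 = -20/39, σ_2 = -200/39, σ_3 = 568/39.
On [2, 5], S(t) = 8 + 29/39·(t - 2) - 10/39·(t - 2)² - 10/39·(t - 2)³.
With (t - 2) = 1: S(3) = 107/13.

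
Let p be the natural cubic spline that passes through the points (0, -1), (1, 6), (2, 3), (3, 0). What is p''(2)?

With M_i denoting the second derivative at x_i, h_i = 1, 1, 1, and Δ_i = (y_(i+1) − y_i)/h_i = 7, -3, -3:
  1·M_0 + 4·M_1 + 1·M_2 = 6(Δ_1 - Δ_0) = -60
  1·M_1 + 4·M_2 + 1·M_3 = 6(Δ_2 - Δ_1) = 0
Natural end conditions: M_0 = M_3 = 0.
Solving: M_0 = 0, M_1 = -16, M_2 = 4, M_3 = 0.

4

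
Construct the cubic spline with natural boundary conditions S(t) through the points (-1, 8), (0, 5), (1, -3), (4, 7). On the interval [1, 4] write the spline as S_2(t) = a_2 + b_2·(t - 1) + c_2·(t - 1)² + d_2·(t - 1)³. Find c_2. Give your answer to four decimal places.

Put M_i = S'' at the i-th knot. Here h = (1, 1, 3) and Δ = (-3, -8, 10/3), so the interior equations h_(i-1)·M_(i-1) + 2(h_(i-1)+h_i)·M_i + h_i·M_(i+1) = 6(Δ_i − Δ_(i-1)) read
  1·M_0 + 4·M_1 + 1·M_2 = 6(Δ_1 - Δ_0) = -30
  1·M_1 + 8·M_2 + 3·M_3 = 6(Δ_2 - Δ_1) = 68
Natural end conditions: M_0 = M_3 = 0.
Solving the tridiagonal system: M_0 = 0, M_1 = -308/31, M_2 = 302/31, M_3 = 0.
On [1, 4], with S_2(t) = a_2 + b_2·(t - 1) + c_2·(t - 1)² + d_2·(t - 1)³: c_2 = M_2/2 = 151/31, d_2 = (M_3 - M_2)/(6h_2) = -151/279, b_2 = Δ_2 - h_2(2M_2 + M_3)/6 = -596/93.

4.8710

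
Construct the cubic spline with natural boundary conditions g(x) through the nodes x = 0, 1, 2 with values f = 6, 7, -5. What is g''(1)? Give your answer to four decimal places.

-19.5000

With m_i denoting the second derivative at x_i, h_i = 1, 1, and Δ_i = (y_(i+1) − y_i)/h_i = 1, -12:
  1·m_0 + 4·m_1 + 1·m_2 = 6(Δ_1 - Δ_0) = -78
Natural end conditions: m_0 = m_2 = 0.
Solving: m_0 = 0, m_1 = -39/2, m_2 = 0.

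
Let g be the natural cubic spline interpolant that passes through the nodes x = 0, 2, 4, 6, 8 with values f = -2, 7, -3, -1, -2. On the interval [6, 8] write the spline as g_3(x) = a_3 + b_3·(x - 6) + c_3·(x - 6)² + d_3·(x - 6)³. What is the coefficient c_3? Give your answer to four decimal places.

-1.5000

Write m_i for g''(x_i). With h_i = 2, 2, 2, 2 and divided differences Δ_i = 9/2, -5, 1, -1/2, the continuity of g' gives the tridiagonal system
  2·m_0 + 8·m_1 + 2·m_2 = 6(Δ_1 - Δ_0) = -57
  2·m_1 + 8·m_2 + 2·m_3 = 6(Δ_2 - Δ_1) = 36
  2·m_2 + 8·m_3 + 2·m_4 = 6(Δ_3 - Δ_2) = -9
Natural end conditions: m_0 = m_4 = 0.
Solving: m_0 = 0, m_1 = -9, m_2 = 15/2, m_3 = -3, m_4 = 0.
On [6, 8], with g_3(x) = a_3 + b_3·(x - 6) + c_3·(x - 6)² + d_3·(x - 6)³: c_3 = m_3/2 = -3/2, d_3 = (m_4 - m_3)/(6h_3) = 1/4, b_3 = Δ_3 - h_3(2m_3 + m_4)/6 = 3/2.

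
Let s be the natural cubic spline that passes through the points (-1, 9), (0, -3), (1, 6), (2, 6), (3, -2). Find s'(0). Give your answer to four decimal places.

Write M_i for s''(x_i). With h_i = 1, 1, 1, 1 and divided differences Δ_i = -12, 9, 0, -8, the continuity of s' gives the tridiagonal system
  1·M_0 + 4·M_1 + 1·M_2 = 6(Δ_1 - Δ_0) = 126
  1·M_1 + 4·M_2 + 1·M_3 = 6(Δ_2 - Δ_1) = -54
  1·M_2 + 4·M_3 + 1·M_4 = 6(Δ_3 - Δ_2) = -48
Natural end conditions: M_0 = M_4 = 0.
Solving the tridiagonal system: M_0 = 0, M_1 = 147/4, M_2 = -21, M_3 = -27/4, M_4 = 0.
On [0, 1], s'(x) = b_1 + 2c_1·x + 3d_1·x² with b_1 = Δ_1 - h_1(2M_1 + M_2)/6 = 1/4, c_1 = M_1/2 = 147/8, d_1 = (M_2 - M_1)/(6h_1) = -77/8. So s'(0) = 1/4.

0.2500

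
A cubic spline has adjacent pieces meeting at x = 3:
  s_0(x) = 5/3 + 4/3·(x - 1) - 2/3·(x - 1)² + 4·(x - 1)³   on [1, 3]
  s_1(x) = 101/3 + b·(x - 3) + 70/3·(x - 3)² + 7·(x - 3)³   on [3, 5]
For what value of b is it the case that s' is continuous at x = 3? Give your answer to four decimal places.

46.6667

s_0'(x) = 4/3 - 4/3·(x - 1) + 12·(x - 1)², so s_0'(3) = 140/3. On the right, s_1'(3) = b, so b = 140/3.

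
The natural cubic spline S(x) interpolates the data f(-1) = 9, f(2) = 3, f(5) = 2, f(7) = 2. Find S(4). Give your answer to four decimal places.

1.9870

With M_i denoting the second derivative at x_i, h_i = 3, 3, 2, and Δ_i = (y_(i+1) − y_i)/h_i = -2, -1/3, 0:
  3·M_0 + 12·M_1 + 3·M_2 = 6(Δ_1 - Δ_0) = 10
  3·M_1 + 10·M_2 + 2·M_3 = 6(Δ_2 - Δ_1) = 2
Natural end conditions: M_0 = M_3 = 0.
Solving: M_0 = 0, M_1 = 94/111, M_2 = -2/37, M_3 = 0.
On [2, 5], S(x) = 3 - 128/111·(x - 2) + 47/111·(x - 2)² - 50/999·(x - 2)³.
With (x - 2) = 2: S(4) = 1985/999.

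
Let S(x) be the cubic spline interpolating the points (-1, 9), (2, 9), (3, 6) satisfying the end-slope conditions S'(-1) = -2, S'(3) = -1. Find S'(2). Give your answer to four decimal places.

Write σ_i for S''(x_i). With h_i = 3, 1 and divided differences Δ_i = 0, -3, the continuity of S' gives the tridiagonal system
  3·σ_0 + 8·σ_1 + 1·σ_2 = 6(Δ_1 - Δ_0) = -18
Clamped end conditions give two more equations: 2h_0·σ_0 + h_0·σ_1 = 6(Δ_0 - S'(-1)) = 12 and h_1·σ_1 + 2h_1·σ_2 = 6(S'(3) - Δ_1) = 12.
Solving: σ_0 = 9/2, σ_1 = -5, σ_2 = 17/2.
On [2, 3], S'(x) = b_1 + 2c_1·(x - 2) + 3d_1·(x - 2)² with b_1 = Δ_1 - h_1(2σ_1 + σ_2)/6 = -11/4, c_1 = σ_1/2 = -5/2, d_1 = (σ_2 - σ_1)/(6h_1) = 9/4. So S'(2) = -11/4.

-2.7500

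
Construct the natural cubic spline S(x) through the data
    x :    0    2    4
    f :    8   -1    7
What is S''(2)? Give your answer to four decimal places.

6.3750

Put σ_i = S'' at the i-th knot. Here h = (2, 2) and Δ = (-9/2, 4), so the interior equations h_(i-1)·σ_(i-1) + 2(h_(i-1)+h_i)·σ_i + h_i·σ_(i+1) = 6(Δ_i − Δ_(i-1)) read
  2·σ_0 + 8·σ_1 + 2·σ_2 = 6(Δ_1 - Δ_0) = 51
Natural end conditions: σ_0 = σ_2 = 0.
Hence σ_0 = 0, σ_1 = 51/8, σ_2 = 0.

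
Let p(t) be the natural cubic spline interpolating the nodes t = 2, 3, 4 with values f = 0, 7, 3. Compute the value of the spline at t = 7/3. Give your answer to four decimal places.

3.1481

Write σ_i for p''(x_i). With h_i = 1, 1 and divided differences Δ_i = 7, -4, the continuity of p' gives the tridiagonal system
  1·σ_0 + 4·σ_1 + 1·σ_2 = 6(Δ_1 - Δ_0) = -66
Natural end conditions: σ_0 = σ_2 = 0.
Hence σ_0 = 0, σ_1 = -33/2, σ_2 = 0.
On [2, 3], p(t) = 0 + 39/4·(t - 2) + 0·(t - 2)² - 11/4·(t - 2)³.
With (t - 2) = 1/3: p(7/3) = 85/27.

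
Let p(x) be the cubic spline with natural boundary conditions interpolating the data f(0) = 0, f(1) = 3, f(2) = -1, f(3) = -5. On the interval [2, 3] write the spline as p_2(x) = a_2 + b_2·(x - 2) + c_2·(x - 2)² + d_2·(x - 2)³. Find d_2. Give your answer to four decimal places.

-0.4667

Let M_i = p''(x_i). Step sizes h_i = 1, 1, 1; slopes of the chords Δ_i = (y_(i+1) - y_i)/h_i = 3, -4, -4.
  1·M_0 + 4·M_1 + 1·M_2 = 6(Δ_1 - Δ_0) = -42
  1·M_1 + 4·M_2 + 1·M_3 = 6(Δ_2 - Δ_1) = 0
Natural end conditions: M_0 = M_3 = 0.
Forward elimination and back-substitution give M_0 = 0, M_1 = -56/5, M_2 = 14/5, M_3 = 0.
On [2, 3], with p_2(x) = a_2 + b_2·(x - 2) + c_2·(x - 2)² + d_2·(x - 2)³: c_2 = M_2/2 = 7/5, d_2 = (M_3 - M_2)/(6h_2) = -7/15, b_2 = Δ_2 - h_2(2M_2 + M_3)/6 = -74/15.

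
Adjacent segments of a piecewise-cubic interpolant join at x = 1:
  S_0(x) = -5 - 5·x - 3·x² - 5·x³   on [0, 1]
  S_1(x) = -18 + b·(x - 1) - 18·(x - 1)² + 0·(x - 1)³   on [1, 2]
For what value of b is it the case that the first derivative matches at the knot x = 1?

-26

S_0'(x) = -5 - 6·x - 15·x², so S_0'(1) = -26. On the right, S_1'(1) = b, so b = -26.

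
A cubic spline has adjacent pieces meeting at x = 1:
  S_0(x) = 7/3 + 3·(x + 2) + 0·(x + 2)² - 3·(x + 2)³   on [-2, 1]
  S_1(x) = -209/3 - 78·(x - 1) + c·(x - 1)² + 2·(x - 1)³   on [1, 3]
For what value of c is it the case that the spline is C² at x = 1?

-27

S_0''(x) = 0 - 18·(x + 2), so S_0''(1) = -54. On the right, S_1''(1) = 2c, so c = -27.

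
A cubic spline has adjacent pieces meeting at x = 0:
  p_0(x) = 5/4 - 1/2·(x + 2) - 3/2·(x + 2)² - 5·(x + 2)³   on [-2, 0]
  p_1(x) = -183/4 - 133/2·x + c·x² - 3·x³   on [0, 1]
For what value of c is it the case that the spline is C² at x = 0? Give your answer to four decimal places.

p_0''(x) = -3 - 30·(x + 2), so p_0''(0) = -63. On the right, p_1''(0) = 2c, so c = -63/2.

-31.5000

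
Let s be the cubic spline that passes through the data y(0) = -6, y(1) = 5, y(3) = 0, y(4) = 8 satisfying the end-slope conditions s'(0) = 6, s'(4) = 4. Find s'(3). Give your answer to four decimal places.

With m_i denoting the second derivative at x_i, h_i = 1, 2, 1, and Δ_i = (y_(i+1) − y_i)/h_i = 11, -5/2, 8:
  1·m_0 + 6·m_1 + 2·m_2 = 6(Δ_1 - Δ_0) = -81
  2·m_1 + 6·m_2 + 1·m_3 = 6(Δ_2 - Δ_1) = 63
Clamped end conditions give two more equations: 2h_0·m_0 + h_0·m_1 = 6(Δ_0 - s'(0)) = 30 and h_2·m_2 + 2h_2·m_3 = 6(s'(4) - Δ_2) = -24.
Solving the tridiagonal system: m_0 = 977/35, m_1 = -904/35, m_2 = 806/35, m_3 = -823/35.
On [3, 4], s'(x) = b_2 + 2c_2·(x - 3) + 3d_2·(x - 3)² with b_2 = Δ_2 - h_2(2m_2 + m_3)/6 = 297/70, c_2 = m_2/2 = 403/35, d_2 = (m_3 - m_2)/(6h_2) = -543/70. So s'(3) = 297/70.

4.2429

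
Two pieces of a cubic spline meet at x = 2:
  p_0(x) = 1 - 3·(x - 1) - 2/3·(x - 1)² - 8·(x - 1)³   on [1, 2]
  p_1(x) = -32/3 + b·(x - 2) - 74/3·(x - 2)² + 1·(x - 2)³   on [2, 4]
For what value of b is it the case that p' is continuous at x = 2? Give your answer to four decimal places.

-28.3333

p_0'(x) = -3 - 4/3·(x - 1) - 24·(x - 1)², so p_0'(2) = -85/3. On the right, p_1'(2) = b, so b = -85/3.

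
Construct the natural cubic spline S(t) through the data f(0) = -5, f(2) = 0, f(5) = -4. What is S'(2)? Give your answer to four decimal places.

0.9667

Let m_i = S''(x_i). Step sizes h_i = 2, 3; slopes of the chords Δ_i = (y_(i+1) - y_i)/h_i = 5/2, -4/3.
  2·m_0 + 10·m_1 + 3·m_2 = 6(Δ_1 - Δ_0) = -23
Natural end conditions: m_0 = m_2 = 0.
Solving the tridiagonal system: m_0 = 0, m_1 = -23/10, m_2 = 0.
On [2, 5], S'(t) = b_1 + 2c_1·(t - 2) + 3d_1·(t - 2)² with b_1 = Δ_1 - h_1(2m_1 + m_2)/6 = 29/30, c_1 = m_1/2 = -23/20, d_1 = (m_2 - m_1)/(6h_1) = 23/180. So S'(2) = 29/30.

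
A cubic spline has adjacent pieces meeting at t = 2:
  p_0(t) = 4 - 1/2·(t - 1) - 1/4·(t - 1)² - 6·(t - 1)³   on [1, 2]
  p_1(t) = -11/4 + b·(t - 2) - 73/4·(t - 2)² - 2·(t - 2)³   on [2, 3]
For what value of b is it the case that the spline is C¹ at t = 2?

p_0'(t) = -1/2 - 1/2·(t - 1) - 18·(t - 1)², so p_0'(2) = -19. On the right, p_1'(2) = b, so b = -19.

-19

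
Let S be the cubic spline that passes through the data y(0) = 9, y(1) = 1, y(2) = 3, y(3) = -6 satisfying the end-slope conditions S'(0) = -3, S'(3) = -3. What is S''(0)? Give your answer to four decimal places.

-30.4000

Write m_i for S''(x_i). With h_i = 1, 1, 1 and divided differences Δ_i = -8, 2, -9, the continuity of S' gives the tridiagonal system
  1·m_0 + 4·m_1 + 1·m_2 = 6(Δ_1 - Δ_0) = 60
  1·m_1 + 4·m_2 + 1·m_3 = 6(Δ_2 - Δ_1) = -66
Clamped end conditions give two more equations: 2h_0·m_0 + h_0·m_1 = 6(Δ_0 - S'(0)) = -30 and h_2·m_2 + 2h_2·m_3 = 6(S'(3) - Δ_2) = 36.
Hence m_0 = -152/5, m_1 = 154/5, m_2 = -164/5, m_3 = 172/5.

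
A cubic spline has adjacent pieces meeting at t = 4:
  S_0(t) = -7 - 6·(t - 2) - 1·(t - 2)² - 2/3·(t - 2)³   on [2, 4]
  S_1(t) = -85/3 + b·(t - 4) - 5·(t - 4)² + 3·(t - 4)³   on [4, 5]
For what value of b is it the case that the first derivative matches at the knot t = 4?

S_0'(t) = -6 - 2·(t - 2) - 2·(t - 2)², so S_0'(4) = -18. On the right, S_1'(4) = b, so b = -18.

-18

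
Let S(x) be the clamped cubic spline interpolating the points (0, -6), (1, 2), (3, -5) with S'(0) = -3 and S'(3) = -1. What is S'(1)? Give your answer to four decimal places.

Put M_i = S'' at the i-th knot. Here h = (1, 2) and Δ = (8, -7/2), so the interior equations h_(i-1)·M_(i-1) + 2(h_(i-1)+h_i)·M_i + h_i·M_(i+1) = 6(Δ_i − Δ_(i-1)) read
  1·M_0 + 6·M_1 + 2·M_2 = 6(Δ_1 - Δ_0) = -69
Clamped end conditions give two more equations: 2h_0·M_0 + h_0·M_1 = 6(Δ_0 - S'(0)) = 66 and h_1·M_1 + 2h_1·M_2 = 6(S'(3) - Δ_1) = 15.
Forward elimination and back-substitution give M_0 = 271/6, M_1 = -73/3, M_2 = 191/12.
On [1, 3], S'(x) = b_1 + 2c_1·(x - 1) + 3d_1·(x - 1)² with b_1 = Δ_1 - h_1(2M_1 + M_2)/6 = 89/12, c_1 = M_1/2 = -73/6, d_1 = (M_2 - M_1)/(6h_1) = 161/48. So S'(1) = 89/12.

7.4167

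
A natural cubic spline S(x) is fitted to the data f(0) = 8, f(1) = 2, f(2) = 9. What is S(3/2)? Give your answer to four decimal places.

4.2813

With m_i denoting the second derivative at x_i, h_i = 1, 1, and Δ_i = (y_(i+1) − y_i)/h_i = -6, 7:
  1·m_0 + 4·m_1 + 1·m_2 = 6(Δ_1 - Δ_0) = 78
Natural end conditions: m_0 = m_2 = 0.
Hence m_0 = 0, m_1 = 39/2, m_2 = 0.
On [1, 2], S(x) = 2 + 1/2·(x - 1) + 39/4·(x - 1)² - 13/4·(x - 1)³.
With (x - 1) = 1/2: S(3/2) = 137/32.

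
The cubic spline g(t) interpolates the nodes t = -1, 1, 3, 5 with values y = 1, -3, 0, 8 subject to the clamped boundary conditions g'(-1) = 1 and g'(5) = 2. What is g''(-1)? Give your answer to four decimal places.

-6.3667

With M_i denoting the second derivative at x_i, h_i = 2, 2, 2, and Δ_i = (y_(i+1) − y_i)/h_i = -2, 3/2, 4:
  2·M_0 + 8·M_1 + 2·M_2 = 6(Δ_1 - Δ_0) = 21
  2·M_1 + 8·M_2 + 2·M_3 = 6(Δ_2 - Δ_1) = 15
Clamped end conditions give two more equations: 2h_0·M_0 + h_0·M_1 = 6(Δ_0 - g'(-1)) = -18 and h_2·M_2 + 2h_2·M_3 = 6(g'(5) - Δ_2) = -12.
Forward elimination and back-substitution give M_0 = -191/30, M_1 = 56/15, M_2 = 29/15, M_3 = -119/30.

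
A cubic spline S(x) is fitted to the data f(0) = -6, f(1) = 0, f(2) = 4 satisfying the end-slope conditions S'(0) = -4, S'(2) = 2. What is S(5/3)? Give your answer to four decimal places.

With σ_i denoting the second derivative at x_i, h_i = 1, 1, and Δ_i = (y_(i+1) − y_i)/h_i = 6, 4:
  1·σ_0 + 4·σ_1 + 1·σ_2 = 6(Δ_1 - Δ_0) = -12
Clamped end conditions give two more equations: 2h_0·σ_0 + h_0·σ_1 = 6(Δ_0 - S'(0)) = 60 and h_1·σ_1 + 2h_1·σ_2 = 6(S'(2) - Δ_1) = -12.
Solving: σ_0 = 36, σ_1 = -12, σ_2 = 0.
On [1, 2], S(x) = 0 + 8·(x - 1) - 6·(x - 1)² + 2·(x - 1)³.
With (x - 1) = 2/3: S(5/3) = 88/27.

3.2593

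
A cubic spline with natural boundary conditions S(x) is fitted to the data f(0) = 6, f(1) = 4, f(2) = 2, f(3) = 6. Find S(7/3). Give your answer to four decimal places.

2.7407

Let m_i = S''(x_i). Step sizes h_i = 1, 1, 1; slopes of the chords Δ_i = (y_(i+1) - y_i)/h_i = -2, -2, 4.
  1·m_0 + 4·m_1 + 1·m_2 = 6(Δ_1 - Δ_0) = 0
  1·m_1 + 4·m_2 + 1·m_3 = 6(Δ_2 - Δ_1) = 36
Natural end conditions: m_0 = m_3 = 0.
Solving the tridiagonal system: m_0 = 0, m_1 = -12/5, m_2 = 48/5, m_3 = 0.
On [2, 3], S(x) = 2 + 4/5·(x - 2) + 24/5·(x - 2)² - 8/5·(x - 2)³.
With (x - 2) = 1/3: S(7/3) = 74/27.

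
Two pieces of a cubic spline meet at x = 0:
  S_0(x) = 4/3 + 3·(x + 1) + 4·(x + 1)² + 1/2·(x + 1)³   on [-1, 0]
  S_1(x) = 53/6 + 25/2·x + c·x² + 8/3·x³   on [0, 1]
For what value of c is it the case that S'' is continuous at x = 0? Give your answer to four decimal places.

S_0''(x) = 8 + 3·(x + 1), so S_0''(0) = 11. On the right, S_1''(0) = 2c, so c = 11/2.

5.5000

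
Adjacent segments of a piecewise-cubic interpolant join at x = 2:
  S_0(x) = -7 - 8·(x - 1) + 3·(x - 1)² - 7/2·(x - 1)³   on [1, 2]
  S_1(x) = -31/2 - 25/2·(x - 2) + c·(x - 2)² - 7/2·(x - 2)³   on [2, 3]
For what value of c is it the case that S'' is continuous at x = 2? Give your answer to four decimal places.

S_0''(x) = 6 - 21·(x - 1), so S_0''(2) = -15. On the right, S_1''(2) = 2c, so c = -15/2.

-7.5000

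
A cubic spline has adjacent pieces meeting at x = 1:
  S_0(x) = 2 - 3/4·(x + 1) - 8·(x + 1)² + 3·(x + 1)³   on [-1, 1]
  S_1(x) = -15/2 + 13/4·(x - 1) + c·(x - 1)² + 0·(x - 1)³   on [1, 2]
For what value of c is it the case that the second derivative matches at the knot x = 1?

S_0''(x) = -16 + 18·(x + 1), so S_0''(1) = 20. On the right, S_1''(1) = 2c, so c = 10.

10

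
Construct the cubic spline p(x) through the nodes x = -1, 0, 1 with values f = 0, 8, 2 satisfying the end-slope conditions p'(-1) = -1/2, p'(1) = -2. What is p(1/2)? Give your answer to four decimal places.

5.5156

Let M_i = p''(x_i). Step sizes h_i = 1, 1; slopes of the chords Δ_i = (y_(i+1) - y_i)/h_i = 8, -6.
  1·M_0 + 4·M_1 + 1·M_2 = 6(Δ_1 - Δ_0) = -84
Clamped end conditions give two more equations: 2h_0·M_0 + h_0·M_1 = 6(Δ_0 - p'(-1)) = 51 and h_1·M_1 + 2h_1·M_2 = 6(p'(1) - Δ_1) = 24.
Forward elimination and back-substitution give M_0 = 183/4, M_1 = -81/2, M_2 = 129/4.
On [0, 1], p(x) = 8 + 17/8·x - 81/4·x² + 97/8·x³.
With x = 1/2: p(1/2) = 353/64.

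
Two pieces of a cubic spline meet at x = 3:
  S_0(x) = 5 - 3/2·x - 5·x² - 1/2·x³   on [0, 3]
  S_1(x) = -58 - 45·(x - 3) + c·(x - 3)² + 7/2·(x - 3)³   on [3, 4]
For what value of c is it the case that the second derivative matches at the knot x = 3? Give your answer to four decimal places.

S_0''(x) = -10 - 3·x, so S_0''(3) = -19. On the right, S_1''(3) = 2c, so c = -19/2.

-9.5000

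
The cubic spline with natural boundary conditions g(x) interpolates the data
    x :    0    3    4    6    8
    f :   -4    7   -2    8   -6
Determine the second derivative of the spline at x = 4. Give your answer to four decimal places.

20.7442

With m_i denoting the second derivative at x_i, h_i = 3, 1, 2, 2, and Δ_i = (y_(i+1) − y_i)/h_i = 11/3, -9, 5, -7:
  3·m_0 + 8·m_1 + 1·m_2 = 6(Δ_1 - Δ_0) = -76
  1·m_1 + 6·m_2 + 2·m_3 = 6(Δ_2 - Δ_1) = 84
  2·m_2 + 8·m_3 + 2·m_4 = 6(Δ_3 - Δ_2) = -72
Natural end conditions: m_0 = m_4 = 0.
Hence m_0 = 0, m_1 = -520/43, m_2 = 892/43, m_3 = -610/43, m_4 = 0.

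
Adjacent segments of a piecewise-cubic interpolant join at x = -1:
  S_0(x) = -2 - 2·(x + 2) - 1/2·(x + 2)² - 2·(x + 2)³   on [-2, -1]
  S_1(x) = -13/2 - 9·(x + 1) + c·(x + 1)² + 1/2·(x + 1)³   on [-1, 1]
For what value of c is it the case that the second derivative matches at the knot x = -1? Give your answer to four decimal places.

S_0''(x) = -1 - 12·(x + 2), so S_0''(-1) = -13. On the right, S_1''(-1) = 2c, so c = -13/2.

-6.5000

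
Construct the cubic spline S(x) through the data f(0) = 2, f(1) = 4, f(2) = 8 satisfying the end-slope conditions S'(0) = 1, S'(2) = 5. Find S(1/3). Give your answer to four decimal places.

Let m_i = S''(x_i). Step sizes h_i = 1, 1; slopes of the chords Δ_i = (y_(i+1) - y_i)/h_i = 2, 4.
  1·m_0 + 4·m_1 + 1·m_2 = 6(Δ_1 - Δ_0) = 12
Clamped end conditions give two more equations: 2h_0·m_0 + h_0·m_1 = 6(Δ_0 - S'(0)) = 6 and h_1·m_1 + 2h_1·m_2 = 6(S'(2) - Δ_1) = 6.
Hence m_0 = 2, m_1 = 2, m_2 = 2.
On [0, 1], S(x) = 2 + 1·x + 1·x² + 0·x³.
With x = 1/3: S(1/3) = 22/9.

2.4444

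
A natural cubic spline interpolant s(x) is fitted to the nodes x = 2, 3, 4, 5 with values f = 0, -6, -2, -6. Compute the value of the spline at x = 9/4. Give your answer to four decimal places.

-2.2500

Write M_i for s''(x_i). With h_i = 1, 1, 1 and divided differences Δ_i = -6, 4, -4, the continuity of s' gives the tridiagonal system
  1·M_0 + 4·M_1 + 1·M_2 = 6(Δ_1 - Δ_0) = 60
  1·M_1 + 4·M_2 + 1·M_3 = 6(Δ_2 - Δ_1) = -48
Natural end conditions: M_0 = M_3 = 0.
Solving: M_0 = 0, M_1 = 96/5, M_2 = -84/5, M_3 = 0.
On [2, 3], s(x) = 0 - 46/5·(x - 2) + 0·(x - 2)² + 16/5·(x - 2)³.
With (x - 2) = 1/4: s(9/4) = -9/4.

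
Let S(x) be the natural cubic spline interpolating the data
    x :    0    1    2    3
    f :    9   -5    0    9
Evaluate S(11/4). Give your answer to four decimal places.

6.7969

Write m_i for S''(x_i). With h_i = 1, 1, 1 and divided differences Δ_i = -14, 5, 9, the continuity of S' gives the tridiagonal system
  1·m_0 + 4·m_1 + 1·m_2 = 6(Δ_1 - Δ_0) = 114
  1·m_1 + 4·m_2 + 1·m_3 = 6(Δ_2 - Δ_1) = 24
Natural end conditions: m_0 = m_3 = 0.
Hence m_0 = 0, m_1 = 144/5, m_2 = -6/5, m_3 = 0.
On [2, 3], S(x) = 0 + 47/5·(x - 2) - 3/5·(x - 2)² + 1/5·(x - 2)³.
With (x - 2) = 3/4: S(11/4) = 435/64.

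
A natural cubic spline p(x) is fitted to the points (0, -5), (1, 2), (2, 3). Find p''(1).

Write m_i for p''(x_i). With h_i = 1, 1 and divided differences Δ_i = 7, 1, the continuity of p' gives the tridiagonal system
  1·m_0 + 4·m_1 + 1·m_2 = 6(Δ_1 - Δ_0) = -36
Natural end conditions: m_0 = m_2 = 0.
Hence m_0 = 0, m_1 = -9, m_2 = 0.

-9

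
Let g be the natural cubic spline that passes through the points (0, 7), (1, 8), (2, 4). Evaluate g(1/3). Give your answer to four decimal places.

Write M_i for g''(x_i). With h_i = 1, 1 and divided differences Δ_i = 1, -4, the continuity of g' gives the tridiagonal system
  1·M_0 + 4·M_1 + 1·M_2 = 6(Δ_1 - Δ_0) = -30
Natural end conditions: M_0 = M_2 = 0.
Hence M_0 = 0, M_1 = -15/2, M_2 = 0.
On [0, 1], g(x) = 7 + 9/4·x + 0·x² - 5/4·x³.
With x = 1/3: g(1/3) = 208/27.

7.7037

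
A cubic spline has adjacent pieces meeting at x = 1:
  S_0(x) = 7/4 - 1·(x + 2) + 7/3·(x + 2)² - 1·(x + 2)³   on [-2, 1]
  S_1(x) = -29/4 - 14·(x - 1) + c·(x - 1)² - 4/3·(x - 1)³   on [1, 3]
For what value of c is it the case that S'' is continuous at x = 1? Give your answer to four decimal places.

-6.6667

S_0''(x) = 14/3 - 6·(x + 2), so S_0''(1) = -40/3. On the right, S_1''(1) = 2c, so c = -20/3.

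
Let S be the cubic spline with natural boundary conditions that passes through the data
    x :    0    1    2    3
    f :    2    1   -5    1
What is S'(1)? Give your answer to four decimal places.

-5.2667

Let M_i = S''(x_i). Step sizes h_i = 1, 1, 1; slopes of the chords Δ_i = (y_(i+1) - y_i)/h_i = -1, -6, 6.
  1·M_0 + 4·M_1 + 1·M_2 = 6(Δ_1 - Δ_0) = -30
  1·M_1 + 4·M_2 + 1·M_3 = 6(Δ_2 - Δ_1) = 72
Natural end conditions: M_0 = M_3 = 0.
Solving the tridiagonal system: M_0 = 0, M_1 = -64/5, M_2 = 106/5, M_3 = 0.
On [1, 2], S'(x) = b_1 + 2c_1·(x - 1) + 3d_1·(x - 1)² with b_1 = Δ_1 - h_1(2M_1 + M_2)/6 = -79/15, c_1 = M_1/2 = -32/5, d_1 = (M_2 - M_1)/(6h_1) = 17/3. So S'(1) = -79/15.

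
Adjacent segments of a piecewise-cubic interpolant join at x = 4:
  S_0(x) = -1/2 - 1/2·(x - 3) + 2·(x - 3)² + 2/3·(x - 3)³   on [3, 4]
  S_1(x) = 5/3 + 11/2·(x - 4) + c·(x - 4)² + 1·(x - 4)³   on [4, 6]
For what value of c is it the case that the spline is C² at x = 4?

4

S_0''(x) = 4 + 4·(x - 3), so S_0''(4) = 8. On the right, S_1''(4) = 2c, so c = 4.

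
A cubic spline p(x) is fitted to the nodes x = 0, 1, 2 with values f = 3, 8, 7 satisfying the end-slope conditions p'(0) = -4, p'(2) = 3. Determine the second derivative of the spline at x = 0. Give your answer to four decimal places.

39.5000

Write σ_i for p''(x_i). With h_i = 1, 1 and divided differences Δ_i = 5, -1, the continuity of p' gives the tridiagonal system
  1·σ_0 + 4·σ_1 + 1·σ_2 = 6(Δ_1 - Δ_0) = -36
Clamped end conditions give two more equations: 2h_0·σ_0 + h_0·σ_1 = 6(Δ_0 - p'(0)) = 54 and h_1·σ_1 + 2h_1·σ_2 = 6(p'(2) - Δ_1) = 24.
Solving the tridiagonal system: σ_0 = 79/2, σ_1 = -25, σ_2 = 49/2.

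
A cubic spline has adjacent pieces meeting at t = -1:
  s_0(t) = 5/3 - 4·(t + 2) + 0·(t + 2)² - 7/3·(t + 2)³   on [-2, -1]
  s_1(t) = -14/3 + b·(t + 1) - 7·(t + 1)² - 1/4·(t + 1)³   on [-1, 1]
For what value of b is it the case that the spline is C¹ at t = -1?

-11

s_0'(t) = -4 + 0·(t + 2) - 7·(t + 2)², so s_0'(-1) = -11. On the right, s_1'(-1) = b, so b = -11.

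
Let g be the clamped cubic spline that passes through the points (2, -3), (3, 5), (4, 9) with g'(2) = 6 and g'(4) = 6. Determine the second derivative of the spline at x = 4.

12

Write σ_i for g''(x_i). With h_i = 1, 1 and divided differences Δ_i = 8, 4, the continuity of g' gives the tridiagonal system
  1·σ_0 + 4·σ_1 + 1·σ_2 = 6(Δ_1 - Δ_0) = -24
Clamped end conditions give two more equations: 2h_0·σ_0 + h_0·σ_1 = 6(Δ_0 - g'(2)) = 12 and h_1·σ_1 + 2h_1·σ_2 = 6(g'(4) - Δ_1) = 12.
Hence σ_0 = 12, σ_1 = -12, σ_2 = 12.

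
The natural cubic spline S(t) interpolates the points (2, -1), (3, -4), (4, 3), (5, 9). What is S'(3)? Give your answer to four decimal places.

Put m_i = S'' at the i-th knot. Here h = (1, 1, 1) and Δ = (-3, 7, 6), so the interior equations h_(i-1)·m_(i-1) + 2(h_(i-1)+h_i)·m_i + h_i·m_(i+1) = 6(Δ_i − Δ_(i-1)) read
  1·m_0 + 4·m_1 + 1·m_2 = 6(Δ_1 - Δ_0) = 60
  1·m_1 + 4·m_2 + 1·m_3 = 6(Δ_2 - Δ_1) = -6
Natural end conditions: m_0 = m_3 = 0.
Hence m_0 = 0, m_1 = 82/5, m_2 = -28/5, m_3 = 0.
On [3, 4], S'(t) = b_1 + 2c_1·(t - 3) + 3d_1·(t - 3)² with b_1 = Δ_1 - h_1(2m_1 + m_2)/6 = 37/15, c_1 = m_1/2 = 41/5, d_1 = (m_2 - m_1)/(6h_1) = -11/3. So S'(3) = 37/15.

2.4667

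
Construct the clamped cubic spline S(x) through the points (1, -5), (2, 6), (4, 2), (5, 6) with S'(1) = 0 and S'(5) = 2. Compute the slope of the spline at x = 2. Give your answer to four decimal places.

Put M_i = S'' at the i-th knot. Here h = (1, 2, 1) and Δ = (11, -2, 4), so the interior equations h_(i-1)·M_(i-1) + 2(h_(i-1)+h_i)·M_i + h_i·M_(i+1) = 6(Δ_i − Δ_(i-1)) read
  1·M_0 + 6·M_1 + 2·M_2 = 6(Δ_1 - Δ_0) = -78
  2·M_1 + 6·M_2 + 1·M_3 = 6(Δ_2 - Δ_1) = 36
Clamped end conditions give two more equations: 2h_0·M_0 + h_0·M_1 = 6(Δ_0 - S'(1)) = 66 and h_2·M_2 + 2h_2·M_3 = 6(S'(5) - Δ_2) = -12.
Hence M_0 = 1618/35, M_1 = -926/35, M_2 = 604/35, M_3 = -512/35.
On [2, 4], S'(x) = b_1 + 2c_1·(x - 2) + 3d_1·(x - 2)² with b_1 = Δ_1 - h_1(2M_1 + M_2)/6 = 346/35, c_1 = M_1/2 = -463/35, d_1 = (M_2 - M_1)/(6h_1) = 51/14. So S'(2) = 346/35.

9.8857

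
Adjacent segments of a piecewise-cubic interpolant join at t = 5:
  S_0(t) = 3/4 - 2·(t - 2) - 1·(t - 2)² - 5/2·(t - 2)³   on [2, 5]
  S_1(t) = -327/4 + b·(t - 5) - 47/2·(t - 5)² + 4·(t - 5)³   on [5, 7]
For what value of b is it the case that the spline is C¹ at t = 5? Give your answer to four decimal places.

S_0'(t) = -2 - 2·(t - 2) - 15/2·(t - 2)², so S_0'(5) = -151/2. On the right, S_1'(5) = b, so b = -151/2.

-75.5000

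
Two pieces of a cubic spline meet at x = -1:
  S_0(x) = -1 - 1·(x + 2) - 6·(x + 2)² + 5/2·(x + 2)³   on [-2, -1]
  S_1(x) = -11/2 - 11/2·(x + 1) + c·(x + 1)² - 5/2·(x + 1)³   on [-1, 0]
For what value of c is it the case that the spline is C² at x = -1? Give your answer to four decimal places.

1.5000

S_0''(x) = -12 + 15·(x + 2), so S_0''(-1) = 3. On the right, S_1''(-1) = 2c, so c = 3/2.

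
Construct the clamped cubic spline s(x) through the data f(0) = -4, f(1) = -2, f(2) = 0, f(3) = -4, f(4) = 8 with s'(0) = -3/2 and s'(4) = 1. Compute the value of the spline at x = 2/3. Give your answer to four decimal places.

-3.2897

Write σ_i for s''(x_i). With h_i = 1, 1, 1, 1 and divided differences Δ_i = 2, 2, -4, 12, the continuity of s' gives the tridiagonal system
  1·σ_0 + 4·σ_1 + 1·σ_2 = 6(Δ_1 - Δ_0) = 0
  1·σ_1 + 4·σ_2 + 1·σ_3 = 6(Δ_2 - Δ_1) = -36
  1·σ_2 + 4·σ_3 + 1·σ_4 = 6(Δ_3 - Δ_2) = 96
Clamped end conditions give two more equations: 2h_0·σ_0 + h_0·σ_1 = 6(Δ_0 - s'(0)) = 21 and h_3·σ_3 + 2h_3·σ_4 = 6(s'(4) - Δ_3) = -66.
Solving the tridiagonal system: σ_0 = 509/56, σ_1 = 79/28, σ_2 = -163/8, σ_3 = 1195/28, σ_4 = -3043/56.
On [0, 1], s(x) = -4 - 3/2·x + 509/112·x² - 117/112·x³.
With x = 2/3: s(2/3) = -829/252.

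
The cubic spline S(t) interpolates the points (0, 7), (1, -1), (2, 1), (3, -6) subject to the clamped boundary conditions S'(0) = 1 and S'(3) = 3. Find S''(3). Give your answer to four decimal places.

46.9333

Put m_i = S'' at the i-th knot. Here h = (1, 1, 1) and Δ = (-8, 2, -7), so the interior equations h_(i-1)·m_(i-1) + 2(h_(i-1)+h_i)·m_i + h_i·m_(i+1) = 6(Δ_i − Δ_(i-1)) read
  1·m_0 + 4·m_1 + 1·m_2 = 6(Δ_1 - Δ_0) = 60
  1·m_1 + 4·m_2 + 1·m_3 = 6(Δ_2 - Δ_1) = -54
Clamped end conditions give two more equations: 2h_0·m_0 + h_0·m_1 = 6(Δ_0 - S'(0)) = -54 and h_2·m_2 + 2h_2·m_3 = 6(S'(3) - Δ_2) = 60.
Forward elimination and back-substitution give m_0 = -664/15, m_1 = 518/15, m_2 = -508/15, m_3 = 704/15.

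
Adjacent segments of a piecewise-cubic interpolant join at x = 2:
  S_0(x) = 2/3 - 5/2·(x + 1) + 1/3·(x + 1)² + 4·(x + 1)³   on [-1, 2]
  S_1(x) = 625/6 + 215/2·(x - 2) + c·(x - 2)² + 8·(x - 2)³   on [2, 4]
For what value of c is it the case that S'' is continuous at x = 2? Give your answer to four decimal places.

S_0''(x) = 2/3 + 24·(x + 1), so S_0''(2) = 218/3. On the right, S_1''(2) = 2c, so c = 109/3.

36.3333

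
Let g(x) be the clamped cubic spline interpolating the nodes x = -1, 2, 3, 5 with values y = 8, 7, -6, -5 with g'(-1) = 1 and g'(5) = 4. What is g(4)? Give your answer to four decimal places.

-8.9167

With M_i denoting the second derivative at x_i, h_i = 3, 1, 2, and Δ_i = (y_(i+1) − y_i)/h_i = -1/3, -13, 1/2:
  3·M_0 + 8·M_1 + 1·M_2 = 6(Δ_1 - Δ_0) = -76
  1·M_1 + 6·M_2 + 2·M_3 = 6(Δ_2 - Δ_1) = 81
Clamped end conditions give two more equations: 2h_0·M_0 + h_0·M_1 = 6(Δ_0 - g'(-1)) = -8 and h_2·M_2 + 2h_2·M_3 = 6(g'(5) - Δ_2) = 21.
Solving: M_0 = 11/2, M_1 = -41/3, M_2 = 101/6, M_3 = -19/6.
On [3, 5], g(x) = -6 - 29/3·(x - 3) + 101/12·(x - 3)² - 5/3·(x - 3)³.
With (x - 3) = 1: g(4) = -107/12.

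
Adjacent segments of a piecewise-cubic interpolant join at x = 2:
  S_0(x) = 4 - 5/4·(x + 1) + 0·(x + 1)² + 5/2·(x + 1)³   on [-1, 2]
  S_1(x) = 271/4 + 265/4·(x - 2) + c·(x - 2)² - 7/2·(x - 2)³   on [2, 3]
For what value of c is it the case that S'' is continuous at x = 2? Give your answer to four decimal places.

22.5000

S_0''(x) = 0 + 15·(x + 1), so S_0''(2) = 45. On the right, S_1''(2) = 2c, so c = 45/2.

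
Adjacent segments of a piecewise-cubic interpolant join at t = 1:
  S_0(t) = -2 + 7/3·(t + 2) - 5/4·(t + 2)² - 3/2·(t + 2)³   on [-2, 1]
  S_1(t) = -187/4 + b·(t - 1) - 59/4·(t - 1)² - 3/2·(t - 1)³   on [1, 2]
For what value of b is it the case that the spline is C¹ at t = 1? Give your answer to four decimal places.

-45.6667

S_0'(t) = 7/3 - 5/2·(t + 2) - 9/2·(t + 2)², so S_0'(1) = -137/3. On the right, S_1'(1) = b, so b = -137/3.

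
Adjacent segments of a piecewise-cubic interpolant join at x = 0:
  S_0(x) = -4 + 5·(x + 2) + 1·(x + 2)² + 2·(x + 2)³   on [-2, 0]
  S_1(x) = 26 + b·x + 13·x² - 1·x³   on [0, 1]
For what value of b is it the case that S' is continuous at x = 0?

S_0'(x) = 5 + 2·(x + 2) + 6·(x + 2)², so S_0'(0) = 33. On the right, S_1'(0) = b, so b = 33.

33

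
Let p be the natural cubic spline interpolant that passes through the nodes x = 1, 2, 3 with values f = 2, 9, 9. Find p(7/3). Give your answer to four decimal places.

9.6481

Write M_i for p''(x_i). With h_i = 1, 1 and divided differences Δ_i = 7, 0, the continuity of p' gives the tridiagonal system
  1·M_0 + 4·M_1 + 1·M_2 = 6(Δ_1 - Δ_0) = -42
Natural end conditions: M_0 = M_2 = 0.
Solving: M_0 = 0, M_1 = -21/2, M_2 = 0.
On [2, 3], p(x) = 9 + 7/2·(x - 2) - 21/4·(x - 2)² + 7/4·(x - 2)³.
With (x - 2) = 1/3: p(7/3) = 521/54.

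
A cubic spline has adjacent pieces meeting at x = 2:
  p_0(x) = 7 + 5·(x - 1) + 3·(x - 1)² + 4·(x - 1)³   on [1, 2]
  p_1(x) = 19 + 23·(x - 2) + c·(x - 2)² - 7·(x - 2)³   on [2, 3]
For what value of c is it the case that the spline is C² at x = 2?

p_0''(x) = 6 + 24·(x - 1), so p_0''(2) = 30. On the right, p_1''(2) = 2c, so c = 15.

15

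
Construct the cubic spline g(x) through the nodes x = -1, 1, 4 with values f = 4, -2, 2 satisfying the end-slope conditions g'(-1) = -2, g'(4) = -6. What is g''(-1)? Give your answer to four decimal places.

Write σ_i for g''(x_i). With h_i = 2, 3 and divided differences Δ_i = -3, 4/3, the continuity of g' gives the tridiagonal system
  2·σ_0 + 10·σ_1 + 3·σ_2 = 6(Δ_1 - Δ_0) = 26
Clamped end conditions give two more equations: 2h_0·σ_0 + h_0·σ_1 = 6(Δ_0 - g'(-1)) = -6 and h_1·σ_1 + 2h_1·σ_2 = 6(g'(4) - Δ_1) = -44.
Forward elimination and back-substitution give σ_0 = -49/10, σ_1 = 34/5, σ_2 = -161/15.

-4.9000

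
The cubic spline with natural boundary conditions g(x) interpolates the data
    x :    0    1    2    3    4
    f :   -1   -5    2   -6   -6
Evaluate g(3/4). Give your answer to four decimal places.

With m_i denoting the second derivative at x_i, h_i = 1, 1, 1, 1, and Δ_i = (y_(i+1) − y_i)/h_i = -4, 7, -8, 0:
  1·m_0 + 4·m_1 + 1·m_2 = 6(Δ_1 - Δ_0) = 66
  1·m_1 + 4·m_2 + 1·m_3 = 6(Δ_2 - Δ_1) = -90
  1·m_2 + 4·m_3 + 1·m_4 = 6(Δ_3 - Δ_2) = 48
Natural end conditions: m_0 = m_4 = 0.
Solving: m_0 = 0, m_1 = 699/28, m_2 = -237/7, m_3 = 573/28, m_4 = 0.
On [0, 1], g(x) = -1 - 457/56·x + 0·x² + 233/56·x³.
With x = 3/4: g(3/4) = -2747/512.

-5.3652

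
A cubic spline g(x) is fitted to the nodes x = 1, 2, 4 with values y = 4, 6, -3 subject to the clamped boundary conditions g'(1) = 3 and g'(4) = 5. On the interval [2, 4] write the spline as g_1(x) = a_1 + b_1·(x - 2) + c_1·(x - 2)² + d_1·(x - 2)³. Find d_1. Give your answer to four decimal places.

With M_i denoting the second derivative at x_i, h_i = 1, 2, and Δ_i = (y_(i+1) − y_i)/h_i = 2, -9/2:
  1·M_0 + 6·M_1 + 2·M_2 = 6(Δ_1 - Δ_0) = -39
Clamped end conditions give two more equations: 2h_0·M_0 + h_0·M_1 = 6(Δ_0 - g'(1)) = -6 and h_1·M_1 + 2h_1·M_2 = 6(g'(4) - Δ_1) = 57.
Hence M_0 = 25/6, M_1 = -43/3, M_2 = 257/12.
On [2, 4], with g_1(x) = a_1 + b_1·(x - 2) + c_1·(x - 2)² + d_1·(x - 2)³: c_1 = M_1/2 = -43/6, d_1 = (M_2 - M_1)/(6h_1) = 143/48, b_1 = Δ_1 - h_1(2M_1 + M_2)/6 = -25/12.

2.9792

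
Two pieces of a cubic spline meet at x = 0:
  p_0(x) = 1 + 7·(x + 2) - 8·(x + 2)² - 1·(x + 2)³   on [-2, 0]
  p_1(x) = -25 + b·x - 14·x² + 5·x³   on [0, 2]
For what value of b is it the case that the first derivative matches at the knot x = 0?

p_0'(x) = 7 - 16·(x + 2) - 3·(x + 2)², so p_0'(0) = -37. On the right, p_1'(0) = b, so b = -37.

-37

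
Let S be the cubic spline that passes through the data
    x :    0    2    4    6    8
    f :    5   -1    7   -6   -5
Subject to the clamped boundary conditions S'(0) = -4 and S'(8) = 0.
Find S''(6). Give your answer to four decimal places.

9.8214

With σ_i denoting the second derivative at x_i, h_i = 2, 2, 2, 2, and Δ_i = (y_(i+1) − y_i)/h_i = -3, 4, -13/2, 1/2:
  2·σ_0 + 8·σ_1 + 2·σ_2 = 6(Δ_1 - Δ_0) = 42
  2·σ_1 + 8·σ_2 + 2·σ_3 = 6(Δ_2 - Δ_1) = -63
  2·σ_2 + 8·σ_3 + 2·σ_4 = 6(Δ_3 - Δ_2) = 42
Clamped end conditions give two more equations: 2h_0·σ_0 + h_0·σ_1 = 6(Δ_0 - S'(0)) = 6 and h_3·σ_3 + 2h_3·σ_4 = 6(S'(8) - Δ_3) = -3.
Solving: σ_0 = -173/56, σ_1 = 257/28, σ_2 = -101/8, σ_3 = 275/28, σ_4 = -317/56.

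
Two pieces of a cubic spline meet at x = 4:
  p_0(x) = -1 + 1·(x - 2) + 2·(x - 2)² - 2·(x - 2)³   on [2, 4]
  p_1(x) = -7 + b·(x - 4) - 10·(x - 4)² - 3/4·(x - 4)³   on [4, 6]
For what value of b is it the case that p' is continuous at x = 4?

-15

p_0'(x) = 1 + 4·(x - 2) - 6·(x - 2)², so p_0'(4) = -15. On the right, p_1'(4) = b, so b = -15.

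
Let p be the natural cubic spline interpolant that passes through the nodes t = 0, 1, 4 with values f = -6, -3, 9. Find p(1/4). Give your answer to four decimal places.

-5.2793

Write M_i for p''(x_i). With h_i = 1, 3 and divided differences Δ_i = 3, 4, the continuity of p' gives the tridiagonal system
  1·M_0 + 8·M_1 + 3·M_2 = 6(Δ_1 - Δ_0) = 6
Natural end conditions: M_0 = M_2 = 0.
Solving the tridiagonal system: M_0 = 0, M_1 = 3/4, M_2 = 0.
On [0, 1], p(t) = -6 + 23/8·t + 0·t² + 1/8·t³.
With t = 1/4: p(1/4) = -2703/512.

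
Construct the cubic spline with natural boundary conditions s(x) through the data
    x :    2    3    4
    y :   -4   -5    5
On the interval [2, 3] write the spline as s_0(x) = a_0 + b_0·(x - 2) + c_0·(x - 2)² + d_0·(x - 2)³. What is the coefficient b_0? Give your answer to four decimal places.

-3.7500

Write σ_i for s''(x_i). With h_i = 1, 1 and divided differences Δ_i = -1, 10, the continuity of s' gives the tridiagonal system
  1·σ_0 + 4·σ_1 + 1·σ_2 = 6(Δ_1 - Δ_0) = 66
Natural end conditions: σ_0 = σ_2 = 0.
Hence σ_0 = 0, σ_1 = 33/2, σ_2 = 0.
On [2, 3], with s_0(x) = a_0 + b_0·(x - 2) + c_0·(x - 2)² + d_0·(x - 2)³: c_0 = σ_0/2 = 0, d_0 = (σ_1 - σ_0)/(6h_0) = 11/4, b_0 = Δ_0 - h_0(2σ_0 + σ_1)/6 = -15/4.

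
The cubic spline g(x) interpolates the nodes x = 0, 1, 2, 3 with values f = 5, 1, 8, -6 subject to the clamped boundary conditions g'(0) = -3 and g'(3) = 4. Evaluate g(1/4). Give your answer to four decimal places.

Put M_i = g'' at the i-th knot. Here h = (1, 1, 1) and Δ = (-4, 7, -14), so the interior equations h_(i-1)·M_(i-1) + 2(h_(i-1)+h_i)·M_i + h_i·M_(i+1) = 6(Δ_i − Δ_(i-1)) read
  1·M_0 + 4·M_1 + 1·M_2 = 6(Δ_1 - Δ_0) = 66
  1·M_1 + 4·M_2 + 1·M_3 = 6(Δ_2 - Δ_1) = -126
Clamped end conditions give two more equations: 2h_0·M_0 + h_0·M_1 = 6(Δ_0 - g'(0)) = -6 and h_2·M_2 + 2h_2·M_3 = 6(g'(3) - Δ_2) = 108.
Hence M_0 = -326/15, M_1 = 562/15, M_2 = -932/15, M_3 = 1276/15.
On [0, 1], g(x) = 5 - 3·x - 163/15·x² + 148/15·x³.
With x = 1/4: g(1/4) = 149/40.

3.7250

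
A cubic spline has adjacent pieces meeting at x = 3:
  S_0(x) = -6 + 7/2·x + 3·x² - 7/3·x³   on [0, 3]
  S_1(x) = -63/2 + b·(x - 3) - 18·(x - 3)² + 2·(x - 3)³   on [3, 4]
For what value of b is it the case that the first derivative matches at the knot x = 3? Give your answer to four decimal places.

-41.5000

S_0'(x) = 7/2 + 6·x - 7·x², so S_0'(3) = -83/2. On the right, S_1'(3) = b, so b = -83/2.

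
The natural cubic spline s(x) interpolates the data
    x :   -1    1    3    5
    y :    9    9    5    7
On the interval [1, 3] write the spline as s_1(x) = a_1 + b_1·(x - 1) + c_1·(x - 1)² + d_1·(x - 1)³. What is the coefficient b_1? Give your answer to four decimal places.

Write M_i for s''(x_i). With h_i = 2, 2, 2 and divided differences Δ_i = 0, -2, 1, the continuity of s' gives the tridiagonal system
  2·M_0 + 8·M_1 + 2·M_2 = 6(Δ_1 - Δ_0) = -12
  2·M_1 + 8·M_2 + 2·M_3 = 6(Δ_2 - Δ_1) = 18
Natural end conditions: M_0 = M_3 = 0.
Solving: M_0 = 0, M_1 = -11/5, M_2 = 14/5, M_3 = 0.
On [1, 3], with s_1(x) = a_1 + b_1·(x - 1) + c_1·(x - 1)² + d_1·(x - 1)³: c_1 = M_1/2 = -11/10, d_1 = (M_2 - M_1)/(6h_1) = 5/12, b_1 = Δ_1 - h_1(2M_1 + M_2)/6 = -22/15.

-1.4667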